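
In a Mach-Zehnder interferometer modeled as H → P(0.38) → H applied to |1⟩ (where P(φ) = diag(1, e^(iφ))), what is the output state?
(0.03567 - 0.1855i)|0⟩ + (0.9643 + 0.1855i)|1⟩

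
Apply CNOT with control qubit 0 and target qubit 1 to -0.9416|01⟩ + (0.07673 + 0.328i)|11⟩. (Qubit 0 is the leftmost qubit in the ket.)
-0.9416|01⟩ + (0.07673 + 0.328i)|10⟩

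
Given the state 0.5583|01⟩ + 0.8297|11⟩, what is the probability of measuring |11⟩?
0.6884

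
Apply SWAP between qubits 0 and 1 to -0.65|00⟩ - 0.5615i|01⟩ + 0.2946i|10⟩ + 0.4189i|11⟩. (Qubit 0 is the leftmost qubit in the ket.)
-0.65|00⟩ + 0.2946i|01⟩ - 0.5615i|10⟩ + 0.4189i|11⟩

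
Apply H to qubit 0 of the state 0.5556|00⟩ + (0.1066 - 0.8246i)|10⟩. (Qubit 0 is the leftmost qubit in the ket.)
(0.4682 - 0.5831i)|00⟩ + (0.3175 + 0.5831i)|10⟩

H on qubit 0 mixes each pair of kets that differ only in qubit 0: amplitudes (a, b) of (|…0…⟩, |…1…⟩) become ((a + b)/√2, (a − b)/√2). Kets absent from the input have amplitude 0.
(|00⟩, |10⟩): (a, b) = (0.5556, (0.1066 - 0.8246i)) → ((0.4682 - 0.5831i), (0.3175 + 0.5831i))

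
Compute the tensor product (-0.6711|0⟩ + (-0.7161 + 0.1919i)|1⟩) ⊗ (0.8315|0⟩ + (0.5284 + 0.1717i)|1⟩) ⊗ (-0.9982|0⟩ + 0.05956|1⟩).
0.557|000⟩ - 0.03324|001⟩ + (0.354 + 0.115i)|010⟩ + (-0.02112 - 0.006863i)|011⟩ + (0.5944 - 0.1593i)|100⟩ + (-0.03546 + 0.009504i)|101⟩ + (0.4106 + 0.02152i)|110⟩ + (-0.0245 - 0.001284i)|111⟩

amp(|b₁b₂…⟩) = product of the factor amplitudes for bits b₁, b₂, …; only kets whose every factor amplitude is nonzero survive.
|000⟩: (-0.6711)(0.8315)(-0.9982) = 0.557
|001⟩: (-0.6711)(0.8315)(0.05956) = -0.03324
|010⟩: (-0.6711)(0.5284 + 0.1717i)(-0.9982) = (0.354 + 0.115i)
|011⟩: (-0.6711)(0.5284 + 0.1717i)(0.05956) = (-0.02112 - 0.006863i)
|100⟩: (-0.7161 + 0.1919i)(0.8315)(-0.9982) = (0.5944 - 0.1593i)
|101⟩: (-0.7161 + 0.1919i)(0.8315)(0.05956) = (-0.03546 + 0.009504i)
|110⟩: (-0.7161 + 0.1919i)(0.5284 + 0.1717i)(-0.9982) = (0.4106 + 0.02152i)
|111⟩: (-0.7161 + 0.1919i)(0.5284 + 0.1717i)(0.05956) = (-0.0245 - 0.001284i)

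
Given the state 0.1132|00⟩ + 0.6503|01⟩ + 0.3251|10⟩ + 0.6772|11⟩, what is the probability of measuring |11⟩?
0.4586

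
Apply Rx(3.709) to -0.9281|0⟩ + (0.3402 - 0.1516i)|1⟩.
(0.1142 - 0.3266i)|0⟩ + (-0.09523 + 0.9334i)|1⟩

Rx(3.709) = [[cos(θ/2), −i·sin(θ/2)], [−i·sin(θ/2), cos(θ/2)]]; θ = 3.709, cos(θ/2) ≈ -0.279913, sin(θ/2) ≈ 0.960025.
With a = amp(|0⟩) = -0.9281 and b = amp(|1⟩) = (0.3402 - 0.1516i):
new amp(|0⟩) = (-0.279913)·a + (-0.960025i)·b = (0.1142 - 0.3266i)
new amp(|1⟩) = (-0.960025i)·a + (-0.279913)·b = (-0.09523 + 0.9334i)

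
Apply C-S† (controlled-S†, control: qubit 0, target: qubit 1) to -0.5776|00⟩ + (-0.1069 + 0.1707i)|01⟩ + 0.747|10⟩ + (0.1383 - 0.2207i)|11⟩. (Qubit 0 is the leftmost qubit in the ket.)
-0.5776|00⟩ + (-0.1069 + 0.1707i)|01⟩ + 0.747|10⟩ + (-0.2207 - 0.1383i)|11⟩

C-S† leaves the control-|0⟩ kets |00⟩, |01⟩ unchanged and applies S† to qubit 1 on the control-|1⟩ pair (|10⟩, |11⟩).
S† = [[1, 0], [0, -i]].
With a = amp(|10⟩) = 0.747 and b = amp(|11⟩) = (0.1383 - 0.2207i):
new amp(|10⟩) = (1)·a = 0.747
new amp(|11⟩) = (-i)·b = (-0.2207 - 0.1383i)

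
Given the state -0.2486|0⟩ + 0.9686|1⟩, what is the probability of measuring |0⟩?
0.0618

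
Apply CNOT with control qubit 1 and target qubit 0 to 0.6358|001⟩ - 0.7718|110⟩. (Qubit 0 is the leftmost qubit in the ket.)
0.6358|001⟩ - 0.7718|010⟩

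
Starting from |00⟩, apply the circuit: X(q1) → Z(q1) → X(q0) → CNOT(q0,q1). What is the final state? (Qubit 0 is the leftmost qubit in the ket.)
-|10⟩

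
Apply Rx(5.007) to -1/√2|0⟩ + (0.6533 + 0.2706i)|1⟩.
(0.7292 - 0.3891i)|0⟩ + (-0.5248 + 0.2038i)|1⟩

Rx(5.007) = [[cos(θ/2), −i·sin(θ/2)], [−i·sin(θ/2), cos(θ/2)]]; θ = 5.007, cos(θ/2) ≈ -0.803233, sin(θ/2) ≈ 0.595664.
With a = amp(|0⟩) = -1/√2 and b = amp(|1⟩) = (0.6533 + 0.2706i):
new amp(|0⟩) = (-0.803233)·a + (-0.595664i)·b = (0.7292 - 0.3891i)
new amp(|1⟩) = (-0.595664i)·a + (-0.803233)·b = (-0.5248 + 0.2038i)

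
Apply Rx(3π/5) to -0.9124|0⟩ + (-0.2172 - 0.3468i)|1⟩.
(-0.8169 + 0.1757i)|0⟩ + (-0.1277 + 0.5343i)|1⟩

Rx(3π/5) = [[cos(θ/2), −i·sin(θ/2)], [−i·sin(θ/2), cos(θ/2)]]; θ = 3π/5, cos(θ/2) ≈ 0.587785, sin(θ/2) ≈ 0.809017.
With a = amp(|0⟩) = -0.9124 and b = amp(|1⟩) = (-0.2172 - 0.3468i):
new amp(|0⟩) = (0.587785)·a + (-0.809017i)·b = (-0.8169 + 0.1757i)
new amp(|1⟩) = (-0.809017i)·a + (0.587785)·b = (-0.1277 + 0.5343i)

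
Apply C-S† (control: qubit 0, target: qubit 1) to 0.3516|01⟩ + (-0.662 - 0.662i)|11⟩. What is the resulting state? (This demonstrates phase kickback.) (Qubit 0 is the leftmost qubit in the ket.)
0.3516|01⟩ + (-0.662 + 0.662i)|11⟩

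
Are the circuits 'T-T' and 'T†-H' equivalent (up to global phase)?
No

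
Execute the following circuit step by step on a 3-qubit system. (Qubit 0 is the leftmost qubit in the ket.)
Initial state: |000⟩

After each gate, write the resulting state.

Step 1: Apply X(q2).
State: |001⟩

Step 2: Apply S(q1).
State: |001⟩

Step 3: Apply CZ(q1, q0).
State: |001⟩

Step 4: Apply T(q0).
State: |001⟩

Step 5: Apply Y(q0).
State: i|101⟩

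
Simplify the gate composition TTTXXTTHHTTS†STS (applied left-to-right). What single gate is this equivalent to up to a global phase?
S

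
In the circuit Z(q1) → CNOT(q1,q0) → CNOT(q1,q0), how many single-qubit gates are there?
1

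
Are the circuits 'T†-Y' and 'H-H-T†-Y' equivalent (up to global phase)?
Yes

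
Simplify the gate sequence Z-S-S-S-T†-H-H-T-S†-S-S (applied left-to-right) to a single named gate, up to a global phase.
Z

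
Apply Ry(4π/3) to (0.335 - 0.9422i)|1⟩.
(-0.2901 + 0.816i)|0⟩ + (-0.1675 + 0.4711i)|1⟩

Ry(4π/3) = [[cos(θ/2), −sin(θ/2)], [sin(θ/2), cos(θ/2)]]; θ = 4π/3, cos(θ/2) ≈ -0.5, sin(θ/2) ≈ 0.866025.
With a = amp(|0⟩) = 0 and b = amp(|1⟩) = (0.335 - 0.9422i):
new amp(|0⟩) = (-0.5)·a + (-0.866025)·b = (-0.2901 + 0.816i)
new amp(|1⟩) = (0.866025)·a + (-0.5)·b = (-0.1675 + 0.4711i)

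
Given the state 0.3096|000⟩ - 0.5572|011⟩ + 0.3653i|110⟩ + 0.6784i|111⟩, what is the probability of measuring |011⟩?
0.3105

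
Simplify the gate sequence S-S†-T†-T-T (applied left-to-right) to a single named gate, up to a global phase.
T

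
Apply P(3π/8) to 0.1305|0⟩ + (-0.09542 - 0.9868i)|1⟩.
0.1305|0⟩ + (0.8752 - 0.4658i)|1⟩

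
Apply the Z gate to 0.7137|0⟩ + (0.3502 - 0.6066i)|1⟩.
0.7137|0⟩ + (-0.3502 + 0.6066i)|1⟩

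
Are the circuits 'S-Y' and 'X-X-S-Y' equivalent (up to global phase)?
Yes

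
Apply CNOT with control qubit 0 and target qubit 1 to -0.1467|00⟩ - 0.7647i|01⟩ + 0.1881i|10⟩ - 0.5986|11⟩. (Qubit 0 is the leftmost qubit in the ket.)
-0.1467|00⟩ - 0.7647i|01⟩ - 0.5986|10⟩ + 0.1881i|11⟩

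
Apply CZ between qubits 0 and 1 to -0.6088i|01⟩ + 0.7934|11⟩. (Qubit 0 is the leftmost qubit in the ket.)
-0.6088i|01⟩ - 0.7934|11⟩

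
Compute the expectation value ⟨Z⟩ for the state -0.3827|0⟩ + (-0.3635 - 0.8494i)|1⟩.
-0.7072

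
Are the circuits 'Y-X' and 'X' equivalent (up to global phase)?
No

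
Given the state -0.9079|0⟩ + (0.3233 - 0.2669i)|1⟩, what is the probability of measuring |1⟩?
0.1758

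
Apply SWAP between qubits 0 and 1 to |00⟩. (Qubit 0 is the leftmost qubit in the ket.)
|00⟩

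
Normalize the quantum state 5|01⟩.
|01⟩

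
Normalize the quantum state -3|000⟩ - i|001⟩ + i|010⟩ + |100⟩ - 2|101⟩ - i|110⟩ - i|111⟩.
-1/√2|000⟩ - 0.2357i|001⟩ + 0.2357i|010⟩ + 0.2357|100⟩ - 0.4714|101⟩ - 0.2357i|110⟩ - 0.2357i|111⟩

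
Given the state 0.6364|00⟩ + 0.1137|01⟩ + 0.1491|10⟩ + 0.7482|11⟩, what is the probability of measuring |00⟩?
0.405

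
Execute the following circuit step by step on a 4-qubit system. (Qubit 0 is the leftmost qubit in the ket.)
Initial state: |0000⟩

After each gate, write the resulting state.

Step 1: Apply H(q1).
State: 1/√2|0000⟩ + 1/√2|0100⟩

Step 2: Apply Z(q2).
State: 1/√2|0000⟩ + 1/√2|0100⟩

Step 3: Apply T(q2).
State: 1/√2|0000⟩ + 1/√2|0100⟩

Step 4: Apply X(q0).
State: 1/√2|1000⟩ + 1/√2|1100⟩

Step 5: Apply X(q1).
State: 1/√2|1000⟩ + 1/√2|1100⟩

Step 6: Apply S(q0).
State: (1/√2)i|1000⟩ + (1/√2)i|1100⟩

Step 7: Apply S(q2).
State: (1/√2)i|1000⟩ + (1/√2)i|1100⟩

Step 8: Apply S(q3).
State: (1/√2)i|1000⟩ + (1/√2)i|1100⟩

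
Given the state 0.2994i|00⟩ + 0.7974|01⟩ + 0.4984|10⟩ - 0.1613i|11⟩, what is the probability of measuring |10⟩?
0.2484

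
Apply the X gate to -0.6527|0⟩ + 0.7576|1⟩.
0.7576|0⟩ - 0.6527|1⟩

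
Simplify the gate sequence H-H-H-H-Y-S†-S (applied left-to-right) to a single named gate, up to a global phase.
Y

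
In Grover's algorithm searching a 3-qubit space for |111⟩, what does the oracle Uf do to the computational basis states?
Uf|x⟩ = -|x⟩ if x = 111, else |x⟩ (phase flip on target)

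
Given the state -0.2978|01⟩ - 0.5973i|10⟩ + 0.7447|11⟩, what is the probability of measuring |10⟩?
0.3568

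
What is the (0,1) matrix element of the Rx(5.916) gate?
-0.1826i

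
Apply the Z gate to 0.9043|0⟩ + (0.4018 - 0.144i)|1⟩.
0.9043|0⟩ + (-0.4018 + 0.144i)|1⟩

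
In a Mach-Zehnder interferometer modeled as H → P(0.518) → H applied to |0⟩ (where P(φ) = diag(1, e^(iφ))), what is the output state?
(0.9344 + 0.2476i)|0⟩ + (0.06559 - 0.2476i)|1⟩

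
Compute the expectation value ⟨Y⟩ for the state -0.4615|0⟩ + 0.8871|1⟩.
0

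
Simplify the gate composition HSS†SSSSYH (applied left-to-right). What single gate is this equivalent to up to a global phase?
Y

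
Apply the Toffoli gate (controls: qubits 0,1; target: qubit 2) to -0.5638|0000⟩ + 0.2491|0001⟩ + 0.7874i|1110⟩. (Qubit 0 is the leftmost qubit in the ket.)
-0.5638|0000⟩ + 0.2491|0001⟩ + 0.7874i|1100⟩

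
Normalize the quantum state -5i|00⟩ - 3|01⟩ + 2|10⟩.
-0.8111i|00⟩ - 0.4867|01⟩ + 0.3244|10⟩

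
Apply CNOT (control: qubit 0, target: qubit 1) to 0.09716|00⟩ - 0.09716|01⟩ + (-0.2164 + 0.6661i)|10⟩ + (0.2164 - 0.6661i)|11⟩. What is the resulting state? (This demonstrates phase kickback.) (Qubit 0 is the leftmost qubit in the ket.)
0.09716|00⟩ - 0.09716|01⟩ + (0.2164 - 0.6661i)|10⟩ + (-0.2164 + 0.6661i)|11⟩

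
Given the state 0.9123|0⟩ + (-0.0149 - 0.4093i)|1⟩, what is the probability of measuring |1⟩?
0.1677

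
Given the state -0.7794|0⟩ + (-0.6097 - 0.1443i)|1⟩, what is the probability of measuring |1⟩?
0.3926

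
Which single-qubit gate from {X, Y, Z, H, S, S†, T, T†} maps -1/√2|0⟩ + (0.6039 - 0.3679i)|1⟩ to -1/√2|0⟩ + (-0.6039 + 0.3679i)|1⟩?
Z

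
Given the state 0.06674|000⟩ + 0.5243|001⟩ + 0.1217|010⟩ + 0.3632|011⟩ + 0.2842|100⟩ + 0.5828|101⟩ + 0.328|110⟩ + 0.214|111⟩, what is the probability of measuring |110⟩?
0.1076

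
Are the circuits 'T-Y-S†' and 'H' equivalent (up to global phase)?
No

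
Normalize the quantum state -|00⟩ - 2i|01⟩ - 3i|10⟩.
-0.2673|00⟩ - 0.5345i|01⟩ - 0.8018i|10⟩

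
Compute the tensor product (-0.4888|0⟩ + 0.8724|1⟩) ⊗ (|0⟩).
-0.4888|00⟩ + 0.8724|10⟩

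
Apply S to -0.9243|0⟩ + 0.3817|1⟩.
-0.9243|0⟩ + 0.3817i|1⟩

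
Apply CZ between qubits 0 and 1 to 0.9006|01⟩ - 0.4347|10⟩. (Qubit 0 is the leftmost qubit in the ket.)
0.9006|01⟩ - 0.4347|10⟩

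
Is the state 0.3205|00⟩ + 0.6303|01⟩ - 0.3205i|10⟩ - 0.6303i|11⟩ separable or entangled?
Separable

Writing the state as a|00⟩ + b|01⟩ + c|10⟩ + d|11⟩, it is a product state iff ad − bc = 0.
Here (a, b, c, d) = (0.3205, 0.6303, -0.3205i, -0.6303i): ad − bc = (0.3205)(-0.6303i) − (0.6303)(-0.3205i) = 0, so the state is separable.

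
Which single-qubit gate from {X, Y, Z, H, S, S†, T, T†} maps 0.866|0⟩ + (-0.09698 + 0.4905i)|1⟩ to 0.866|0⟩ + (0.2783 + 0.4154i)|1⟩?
T†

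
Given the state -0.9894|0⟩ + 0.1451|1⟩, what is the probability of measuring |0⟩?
0.9789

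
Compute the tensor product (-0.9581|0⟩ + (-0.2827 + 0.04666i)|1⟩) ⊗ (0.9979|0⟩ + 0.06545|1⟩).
-0.9561|00⟩ - 0.06271|01⟩ + (-0.2821 + 0.04656i)|10⟩ + (-0.0185 + 0.003054i)|11⟩

amp(|b₁b₂…⟩) = product of the factor amplitudes for bits b₁, b₂, …; only kets whose every factor amplitude is nonzero survive.
|00⟩: (-0.9581)(0.9979) = -0.9561
|01⟩: (-0.9581)(0.06545) = -0.06271
|10⟩: (-0.2827 + 0.04666i)(0.9979) = (-0.2821 + 0.04656i)
|11⟩: (-0.2827 + 0.04666i)(0.06545) = (-0.0185 + 0.003054i)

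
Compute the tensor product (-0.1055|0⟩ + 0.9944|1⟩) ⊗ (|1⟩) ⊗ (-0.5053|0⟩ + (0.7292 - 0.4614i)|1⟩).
0.05331|010⟩ + (-0.07693 + 0.04868i)|011⟩ - 0.5025|110⟩ + (0.7251 - 0.4588i)|111⟩

amp(|b₁b₂…⟩) = product of the factor amplitudes for bits b₁, b₂, …; only kets whose every factor amplitude is nonzero survive.
|010⟩: (-0.1055)(1)(-0.5053) = 0.05331
|011⟩: (-0.1055)(1)(0.7292 - 0.4614i) = (-0.07693 + 0.04868i)
|110⟩: (0.9944)(1)(-0.5053) = -0.5025
|111⟩: (0.9944)(1)(0.7292 - 0.4614i) = (0.7251 - 0.4588i)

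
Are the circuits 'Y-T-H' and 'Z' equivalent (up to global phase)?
No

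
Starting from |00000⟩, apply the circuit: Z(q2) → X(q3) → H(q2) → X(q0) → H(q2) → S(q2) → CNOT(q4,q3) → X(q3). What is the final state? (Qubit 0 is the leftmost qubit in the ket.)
|10000⟩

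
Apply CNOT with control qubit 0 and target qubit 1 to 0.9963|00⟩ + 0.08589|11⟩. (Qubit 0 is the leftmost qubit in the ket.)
0.9963|00⟩ + 0.08589|10⟩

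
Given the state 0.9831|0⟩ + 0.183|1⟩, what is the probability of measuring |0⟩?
0.9665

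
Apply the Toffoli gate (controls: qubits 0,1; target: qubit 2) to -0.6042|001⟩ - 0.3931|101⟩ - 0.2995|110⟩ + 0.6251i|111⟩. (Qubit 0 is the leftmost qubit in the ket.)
-0.6042|001⟩ - 0.3931|101⟩ + 0.6251i|110⟩ - 0.2995|111⟩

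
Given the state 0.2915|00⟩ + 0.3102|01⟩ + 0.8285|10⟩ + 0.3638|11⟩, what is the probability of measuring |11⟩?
0.1324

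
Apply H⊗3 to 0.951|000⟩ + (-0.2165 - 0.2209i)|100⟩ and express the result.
(0.2597 - 0.0781i)|000⟩ + (0.2597 - 0.0781i)|001⟩ + (0.2597 - 0.0781i)|010⟩ + (0.2597 - 0.0781i)|011⟩ + (0.4128 + 0.0781i)|100⟩ + (0.4128 + 0.0781i)|101⟩ + (0.4128 + 0.0781i)|110⟩ + (0.4128 + 0.0781i)|111⟩

H⊗3 gives amp(|y⟩) = (1/2√2) Σ_x (−1)^(x·y) amp(|x⟩), where x·y is the number of positions in which both x and y have a 1.
|000⟩: (0.951 + (-0.2165 - 0.2209i))/(2√2) = (0.2597 - 0.0781i)
|001⟩: (0.951 + (-0.2165 - 0.2209i))/(2√2) = (0.2597 - 0.0781i)
|010⟩: (0.951 + (-0.2165 - 0.2209i))/(2√2) = (0.2597 - 0.0781i)
|011⟩: (0.951 + (-0.2165 - 0.2209i))/(2√2) = (0.2597 - 0.0781i)
|100⟩: (0.951 - (-0.2165 - 0.2209i))/(2√2) = (0.4128 + 0.0781i)
|101⟩: (0.951 - (-0.2165 - 0.2209i))/(2√2) = (0.4128 + 0.0781i)
|110⟩: (0.951 - (-0.2165 - 0.2209i))/(2√2) = (0.4128 + 0.0781i)
|111⟩: (0.951 - (-0.2165 - 0.2209i))/(2√2) = (0.4128 + 0.0781i)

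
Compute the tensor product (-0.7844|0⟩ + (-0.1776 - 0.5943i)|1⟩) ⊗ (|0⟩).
-0.7844|00⟩ + (-0.1776 - 0.5943i)|10⟩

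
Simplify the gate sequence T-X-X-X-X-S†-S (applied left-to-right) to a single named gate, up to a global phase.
T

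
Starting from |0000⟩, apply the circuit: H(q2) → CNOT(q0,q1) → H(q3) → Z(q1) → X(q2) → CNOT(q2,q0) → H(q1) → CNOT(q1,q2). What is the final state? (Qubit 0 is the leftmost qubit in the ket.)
1/√8|0000⟩ + 1/√8|0001⟩ + 1/√8|0110⟩ + 1/√8|0111⟩ + 1/√8|1010⟩ + 1/√8|1011⟩ + 1/√8|1100⟩ + 1/√8|1101⟩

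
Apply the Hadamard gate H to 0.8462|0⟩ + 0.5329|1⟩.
0.9752|0⟩ + 0.2215|1⟩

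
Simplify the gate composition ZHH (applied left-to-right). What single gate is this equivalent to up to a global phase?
Z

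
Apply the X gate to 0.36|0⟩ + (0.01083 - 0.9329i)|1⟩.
(0.01083 - 0.9329i)|0⟩ + 0.36|1⟩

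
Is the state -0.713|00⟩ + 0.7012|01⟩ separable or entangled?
Separable

Writing the state as a|00⟩ + b|01⟩ + c|10⟩ + d|11⟩, it is a product state iff ad − bc = 0.
Here (a, b, c, d) = (-0.713, 0.7012, 0, 0): ad − bc = (-0.713)(0) − (0.7012)(0) = 0, so the state is separable.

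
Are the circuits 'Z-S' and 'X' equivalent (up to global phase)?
No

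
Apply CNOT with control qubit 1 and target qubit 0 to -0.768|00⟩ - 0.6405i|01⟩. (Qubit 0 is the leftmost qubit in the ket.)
-0.768|00⟩ - 0.6405i|11⟩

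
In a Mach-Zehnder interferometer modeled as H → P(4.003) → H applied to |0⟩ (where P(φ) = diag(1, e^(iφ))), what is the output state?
(0.1743 - 0.3794i)|0⟩ + (0.8257 + 0.3794i)|1⟩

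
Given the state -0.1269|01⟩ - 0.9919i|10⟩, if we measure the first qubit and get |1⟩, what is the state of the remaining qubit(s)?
-i|0⟩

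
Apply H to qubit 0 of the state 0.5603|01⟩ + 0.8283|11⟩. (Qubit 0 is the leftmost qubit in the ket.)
0.9819|01⟩ - 0.1895|11⟩

H on qubit 0 mixes each pair of kets that differ only in qubit 0: amplitudes (a, b) of (|…0…⟩, |…1…⟩) become ((a + b)/√2, (a − b)/√2). Kets absent from the input have amplitude 0.
(|01⟩, |11⟩): (a, b) = (0.5603, 0.8283) → (0.9819, -0.1895)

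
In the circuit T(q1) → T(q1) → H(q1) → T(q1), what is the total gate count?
4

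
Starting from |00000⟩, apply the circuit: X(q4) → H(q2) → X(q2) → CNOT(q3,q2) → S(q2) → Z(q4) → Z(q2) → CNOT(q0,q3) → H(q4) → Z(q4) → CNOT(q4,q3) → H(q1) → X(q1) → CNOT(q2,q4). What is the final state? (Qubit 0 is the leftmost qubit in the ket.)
-1/√8|00000⟩ - 1/√8|00011⟩ + (1/√8)i|00101⟩ + (1/√8)i|00110⟩ - 1/√8|01000⟩ - 1/√8|01011⟩ + (1/√8)i|01101⟩ + (1/√8)i|01110⟩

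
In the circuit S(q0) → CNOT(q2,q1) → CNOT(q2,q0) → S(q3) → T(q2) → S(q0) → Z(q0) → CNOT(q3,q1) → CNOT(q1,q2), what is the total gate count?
9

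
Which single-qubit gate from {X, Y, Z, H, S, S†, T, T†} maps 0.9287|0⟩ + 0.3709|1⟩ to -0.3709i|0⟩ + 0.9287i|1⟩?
Y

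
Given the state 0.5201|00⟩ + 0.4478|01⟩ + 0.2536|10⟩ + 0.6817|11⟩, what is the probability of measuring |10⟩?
0.06431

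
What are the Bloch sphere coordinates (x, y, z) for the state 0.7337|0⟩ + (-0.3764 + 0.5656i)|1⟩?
(-0.5523, 0.83, 0.07674)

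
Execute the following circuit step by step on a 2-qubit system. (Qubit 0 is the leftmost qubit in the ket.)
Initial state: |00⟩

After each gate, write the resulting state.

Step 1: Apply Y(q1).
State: i|01⟩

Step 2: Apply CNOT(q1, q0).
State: i|11⟩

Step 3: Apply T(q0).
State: (-1/√2 + (1/√2)i)|11⟩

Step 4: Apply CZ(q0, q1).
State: (1/√2 - (1/√2)i)|11⟩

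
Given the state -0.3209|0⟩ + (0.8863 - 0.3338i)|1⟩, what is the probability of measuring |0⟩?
0.103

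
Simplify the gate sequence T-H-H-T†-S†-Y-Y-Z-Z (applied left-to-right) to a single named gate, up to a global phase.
S†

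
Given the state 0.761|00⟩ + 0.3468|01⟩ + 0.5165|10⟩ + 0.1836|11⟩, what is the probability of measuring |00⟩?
0.5791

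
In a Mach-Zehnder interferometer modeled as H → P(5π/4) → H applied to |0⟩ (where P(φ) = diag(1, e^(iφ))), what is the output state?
(0.1464 - (1/√8)i)|0⟩ + (0.8536 + (1/√8)i)|1⟩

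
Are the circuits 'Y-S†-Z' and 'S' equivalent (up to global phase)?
No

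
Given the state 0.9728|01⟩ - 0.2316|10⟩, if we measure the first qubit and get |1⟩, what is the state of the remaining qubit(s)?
-|0⟩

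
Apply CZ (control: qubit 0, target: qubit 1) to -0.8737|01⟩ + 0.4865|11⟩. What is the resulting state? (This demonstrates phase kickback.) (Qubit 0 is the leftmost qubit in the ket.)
-0.8737|01⟩ - 0.4865|11⟩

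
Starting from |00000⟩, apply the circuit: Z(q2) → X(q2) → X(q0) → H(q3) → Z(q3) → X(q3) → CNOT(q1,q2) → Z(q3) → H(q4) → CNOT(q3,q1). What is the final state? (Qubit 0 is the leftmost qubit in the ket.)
-1/2|10100⟩ - 1/2|10101⟩ - 1/2|11110⟩ - 1/2|11111⟩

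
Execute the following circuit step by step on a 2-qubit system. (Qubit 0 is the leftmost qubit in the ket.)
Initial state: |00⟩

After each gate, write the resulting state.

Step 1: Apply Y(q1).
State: i|01⟩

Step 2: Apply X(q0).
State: i|11⟩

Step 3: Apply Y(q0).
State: |01⟩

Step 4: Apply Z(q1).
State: -|01⟩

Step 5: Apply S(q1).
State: -i|01⟩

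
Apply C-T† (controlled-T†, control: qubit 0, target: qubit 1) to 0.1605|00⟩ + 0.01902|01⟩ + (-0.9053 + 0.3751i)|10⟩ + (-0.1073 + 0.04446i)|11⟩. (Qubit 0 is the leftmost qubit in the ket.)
0.1605|00⟩ + 0.01902|01⟩ + (-0.9053 + 0.3751i)|10⟩ + (-0.04443 + 0.1073i)|11⟩

C-T† leaves the control-|0⟩ kets |00⟩, |01⟩ unchanged and applies T† to qubit 1 on the control-|1⟩ pair (|10⟩, |11⟩).
T† = [[1, 0], [0, (1/√2 - (1/√2)i)]].
With a = amp(|10⟩) = (-0.9053 + 0.3751i) and b = amp(|11⟩) = (-0.1073 + 0.04446i):
new amp(|10⟩) = (1)·a = (-0.9053 + 0.3751i)
new amp(|11⟩) = (1/√2 - (1/√2)i)·b = (-0.04443 + 0.1073i)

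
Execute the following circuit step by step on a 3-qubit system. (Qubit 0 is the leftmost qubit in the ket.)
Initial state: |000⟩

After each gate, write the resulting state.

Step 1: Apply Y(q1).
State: i|010⟩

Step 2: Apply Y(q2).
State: -|011⟩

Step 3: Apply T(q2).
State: (-1/√2 - (1/√2)i)|011⟩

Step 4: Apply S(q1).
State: (1/√2 - (1/√2)i)|011⟩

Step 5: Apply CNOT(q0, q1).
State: (1/√2 - (1/√2)i)|011⟩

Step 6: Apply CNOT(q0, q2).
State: (1/√2 - (1/√2)i)|011⟩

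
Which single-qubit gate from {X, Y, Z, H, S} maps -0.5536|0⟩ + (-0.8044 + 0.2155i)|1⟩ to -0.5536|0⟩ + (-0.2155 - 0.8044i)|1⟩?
S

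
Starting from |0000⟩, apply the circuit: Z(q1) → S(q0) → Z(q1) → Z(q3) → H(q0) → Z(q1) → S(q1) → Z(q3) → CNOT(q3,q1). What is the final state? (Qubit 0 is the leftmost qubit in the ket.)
1/√2|0000⟩ + 1/√2|1000⟩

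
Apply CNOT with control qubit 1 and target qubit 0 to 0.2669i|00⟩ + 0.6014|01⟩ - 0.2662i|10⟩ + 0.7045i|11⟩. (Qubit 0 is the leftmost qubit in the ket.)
0.2669i|00⟩ + 0.7045i|01⟩ - 0.2662i|10⟩ + 0.6014|11⟩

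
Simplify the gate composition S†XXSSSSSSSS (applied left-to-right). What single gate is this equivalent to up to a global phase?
S†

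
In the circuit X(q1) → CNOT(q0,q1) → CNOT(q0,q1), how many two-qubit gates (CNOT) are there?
2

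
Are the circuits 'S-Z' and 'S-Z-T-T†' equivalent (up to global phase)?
Yes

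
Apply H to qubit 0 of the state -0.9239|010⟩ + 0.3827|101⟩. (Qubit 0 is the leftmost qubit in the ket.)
0.2706|001⟩ - 0.6533|010⟩ - 0.2706|101⟩ - 0.6533|110⟩

H on qubit 0 mixes each pair of kets that differ only in qubit 0: amplitudes (a, b) of (|…0…⟩, |…1…⟩) become ((a + b)/√2, (a − b)/√2). Kets absent from the input have amplitude 0.
(|001⟩, |101⟩): (a, b) = (0, 0.3827) → (0.2706, -0.2706)
(|010⟩, |110⟩): (a, b) = (-0.9239, 0) → (-0.6533, -0.6533)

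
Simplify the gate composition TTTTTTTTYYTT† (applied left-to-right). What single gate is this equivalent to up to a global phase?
I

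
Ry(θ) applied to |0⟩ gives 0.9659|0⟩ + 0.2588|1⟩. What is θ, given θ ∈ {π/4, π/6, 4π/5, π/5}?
π/6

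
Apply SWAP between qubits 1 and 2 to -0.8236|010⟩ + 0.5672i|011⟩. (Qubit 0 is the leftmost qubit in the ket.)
-0.8236|001⟩ + 0.5672i|011⟩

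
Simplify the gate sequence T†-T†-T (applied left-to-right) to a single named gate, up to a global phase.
T†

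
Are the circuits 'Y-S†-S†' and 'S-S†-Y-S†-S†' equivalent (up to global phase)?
Yes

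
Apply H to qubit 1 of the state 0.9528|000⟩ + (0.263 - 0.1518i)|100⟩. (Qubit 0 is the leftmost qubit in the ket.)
0.6737|000⟩ + 0.6737|010⟩ + (0.186 - 0.1073i)|100⟩ + (0.186 - 0.1073i)|110⟩

H on qubit 1 mixes each pair of kets that differ only in qubit 1: amplitudes (a, b) of (|…0…⟩, |…1…⟩) become ((a + b)/√2, (a − b)/√2). Kets absent from the input have amplitude 0.
(|000⟩, |010⟩): (a, b) = (0.9528, 0) → (0.6737, 0.6737)
(|100⟩, |110⟩): (a, b) = ((0.263 - 0.1518i), 0) → ((0.186 - 0.1073i), (0.186 - 0.1073i))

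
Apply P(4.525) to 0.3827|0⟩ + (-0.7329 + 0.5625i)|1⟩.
0.3827|0⟩ + (0.6892 + 0.6153i)|1⟩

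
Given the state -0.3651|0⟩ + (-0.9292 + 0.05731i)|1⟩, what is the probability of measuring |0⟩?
0.1333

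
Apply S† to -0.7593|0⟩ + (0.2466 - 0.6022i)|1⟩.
-0.7593|0⟩ + (-0.6022 - 0.2466i)|1⟩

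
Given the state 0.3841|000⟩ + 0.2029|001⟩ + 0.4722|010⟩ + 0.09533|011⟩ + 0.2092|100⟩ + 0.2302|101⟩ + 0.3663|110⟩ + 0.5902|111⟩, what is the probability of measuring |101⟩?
0.05299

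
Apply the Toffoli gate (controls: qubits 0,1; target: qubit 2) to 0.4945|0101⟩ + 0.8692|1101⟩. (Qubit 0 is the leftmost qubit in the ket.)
0.4945|0101⟩ + 0.8692|1111⟩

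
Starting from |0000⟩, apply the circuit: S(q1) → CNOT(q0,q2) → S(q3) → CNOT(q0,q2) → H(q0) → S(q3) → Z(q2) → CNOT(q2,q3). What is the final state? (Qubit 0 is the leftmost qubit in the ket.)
1/√2|0000⟩ + 1/√2|1000⟩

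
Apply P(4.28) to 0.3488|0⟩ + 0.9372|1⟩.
0.3488|0⟩ + (-0.3927 - 0.8509i)|1⟩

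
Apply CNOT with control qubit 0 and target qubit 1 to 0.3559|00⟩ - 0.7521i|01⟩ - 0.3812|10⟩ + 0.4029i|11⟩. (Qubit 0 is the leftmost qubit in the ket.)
0.3559|00⟩ - 0.7521i|01⟩ + 0.4029i|10⟩ - 0.3812|11⟩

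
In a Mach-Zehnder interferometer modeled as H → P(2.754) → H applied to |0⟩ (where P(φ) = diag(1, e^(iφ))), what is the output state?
(0.03709 + 0.189i)|0⟩ + (0.9629 - 0.189i)|1⟩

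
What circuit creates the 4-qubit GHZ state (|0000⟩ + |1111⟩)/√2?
H(q0) → CNOT(q0,q1) → CNOT(q0,q2) → CNOT(q0,q3)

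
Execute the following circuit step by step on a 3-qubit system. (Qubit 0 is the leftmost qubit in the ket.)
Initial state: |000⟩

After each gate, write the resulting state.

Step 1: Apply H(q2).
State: 1/√2|000⟩ + 1/√2|001⟩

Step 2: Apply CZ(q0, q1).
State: 1/√2|000⟩ + 1/√2|001⟩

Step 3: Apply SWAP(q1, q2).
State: 1/√2|000⟩ + 1/√2|010⟩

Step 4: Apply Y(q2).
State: (1/√2)i|001⟩ + (1/√2)i|011⟩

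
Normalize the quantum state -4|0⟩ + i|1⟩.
-0.9701|0⟩ + 0.2425i|1⟩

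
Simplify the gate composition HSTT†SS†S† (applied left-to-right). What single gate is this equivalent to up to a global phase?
H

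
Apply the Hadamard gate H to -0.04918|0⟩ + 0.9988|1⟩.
0.6715|0⟩ - 0.741|1⟩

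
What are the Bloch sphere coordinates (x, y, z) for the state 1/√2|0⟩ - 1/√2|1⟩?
(-1, 0, 0)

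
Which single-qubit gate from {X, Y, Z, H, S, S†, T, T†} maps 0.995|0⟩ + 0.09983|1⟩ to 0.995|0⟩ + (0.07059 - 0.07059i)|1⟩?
T†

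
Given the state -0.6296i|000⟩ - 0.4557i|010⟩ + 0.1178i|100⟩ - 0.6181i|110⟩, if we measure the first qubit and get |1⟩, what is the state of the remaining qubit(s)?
0.1872i|00⟩ - 0.9823i|10⟩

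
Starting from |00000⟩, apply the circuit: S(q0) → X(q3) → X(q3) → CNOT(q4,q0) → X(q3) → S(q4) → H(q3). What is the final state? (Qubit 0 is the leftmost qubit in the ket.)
1/√2|00000⟩ - 1/√2|00010⟩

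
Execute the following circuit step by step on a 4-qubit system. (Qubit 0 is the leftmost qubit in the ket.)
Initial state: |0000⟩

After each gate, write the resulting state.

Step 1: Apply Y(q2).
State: i|0010⟩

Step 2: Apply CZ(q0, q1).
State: i|0010⟩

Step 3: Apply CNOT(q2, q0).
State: i|1010⟩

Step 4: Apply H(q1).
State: (1/√2)i|1010⟩ + (1/√2)i|1110⟩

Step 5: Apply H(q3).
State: (1/2)i|1010⟩ + (1/2)i|1011⟩ + (1/2)i|1110⟩ + (1/2)i|1111⟩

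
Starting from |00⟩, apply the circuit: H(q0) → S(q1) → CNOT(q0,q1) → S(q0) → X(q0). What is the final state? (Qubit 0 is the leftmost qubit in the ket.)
(1/√2)i|01⟩ + 1/√2|10⟩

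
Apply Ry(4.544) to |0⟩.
-0.6451|0⟩ + 0.7641|1⟩

Ry(4.544) = [[cos(θ/2), −sin(θ/2)], [sin(θ/2), cos(θ/2)]]; θ = 4.544, cos(θ/2) ≈ -0.645138, sin(θ/2) ≈ 0.764066.
With a = amp(|0⟩) = 1 and b = amp(|1⟩) = 0:
new amp(|0⟩) = (-0.645138)·a + (-0.764066)·b = -0.6451
new amp(|1⟩) = (0.764066)·a + (-0.645138)·b = 0.7641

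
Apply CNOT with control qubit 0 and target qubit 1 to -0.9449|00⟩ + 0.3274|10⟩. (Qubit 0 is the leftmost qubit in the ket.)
-0.9449|00⟩ + 0.3274|11⟩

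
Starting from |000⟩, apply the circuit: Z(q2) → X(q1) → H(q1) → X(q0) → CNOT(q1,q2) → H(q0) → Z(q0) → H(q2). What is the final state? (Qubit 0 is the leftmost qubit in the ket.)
1/√8|000⟩ + 1/√8|001⟩ - 1/√8|010⟩ + 1/√8|011⟩ + 1/√8|100⟩ + 1/√8|101⟩ - 1/√8|110⟩ + 1/√8|111⟩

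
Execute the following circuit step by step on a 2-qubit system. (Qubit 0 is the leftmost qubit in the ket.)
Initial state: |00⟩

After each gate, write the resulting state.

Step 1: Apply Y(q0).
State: i|10⟩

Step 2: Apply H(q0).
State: (1/√2)i|00⟩ - (1/√2)i|10⟩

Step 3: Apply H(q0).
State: i|10⟩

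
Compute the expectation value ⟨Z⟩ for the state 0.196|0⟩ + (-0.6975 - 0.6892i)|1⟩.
-0.9231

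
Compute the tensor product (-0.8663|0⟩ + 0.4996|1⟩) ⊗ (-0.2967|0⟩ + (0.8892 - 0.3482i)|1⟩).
0.257|00⟩ + (-0.7703 + 0.3016i)|01⟩ - 0.1482|10⟩ + (0.4442 - 0.174i)|11⟩

amp(|b₁b₂…⟩) = product of the factor amplitudes for bits b₁, b₂, …; only kets whose every factor amplitude is nonzero survive.
|00⟩: (-0.8663)(-0.2967) = 0.257
|01⟩: (-0.8663)(0.8892 - 0.3482i) = (-0.7703 + 0.3016i)
|10⟩: (0.4996)(-0.2967) = -0.1482
|11⟩: (0.4996)(0.8892 - 0.3482i) = (0.4442 - 0.174i)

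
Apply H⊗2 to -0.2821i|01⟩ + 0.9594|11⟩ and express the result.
(0.4797 - 0.1411i)|00⟩ + (-0.4797 + 0.1411i)|01⟩ + (-0.4797 - 0.1411i)|10⟩ + (0.4797 + 0.1411i)|11⟩

H⊗2 gives amp(|y⟩) = (1/2) Σ_x (−1)^(x·y) amp(|x⟩), where x·y is the number of positions in which both x and y have a 1.
|00⟩: (-0.2821i + 0.9594)/2 = (0.4797 - 0.1411i)
|01⟩: (0.2821i - 0.9594)/2 = (-0.4797 + 0.1411i)
|10⟩: (-0.2821i - 0.9594)/2 = (-0.4797 - 0.1411i)
|11⟩: (0.2821i + 0.9594)/2 = (0.4797 + 0.1411i)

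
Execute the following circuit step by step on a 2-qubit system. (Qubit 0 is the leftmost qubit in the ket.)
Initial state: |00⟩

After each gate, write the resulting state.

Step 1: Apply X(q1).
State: |01⟩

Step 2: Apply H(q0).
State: 1/√2|01⟩ + 1/√2|11⟩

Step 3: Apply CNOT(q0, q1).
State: 1/√2|01⟩ + 1/√2|10⟩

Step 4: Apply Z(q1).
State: -1/√2|01⟩ + 1/√2|10⟩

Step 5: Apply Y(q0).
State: -(1/√2)i|00⟩ - (1/√2)i|11⟩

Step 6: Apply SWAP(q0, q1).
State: -(1/√2)i|00⟩ - (1/√2)i|11⟩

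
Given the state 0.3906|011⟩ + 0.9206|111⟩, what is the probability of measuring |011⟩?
0.1526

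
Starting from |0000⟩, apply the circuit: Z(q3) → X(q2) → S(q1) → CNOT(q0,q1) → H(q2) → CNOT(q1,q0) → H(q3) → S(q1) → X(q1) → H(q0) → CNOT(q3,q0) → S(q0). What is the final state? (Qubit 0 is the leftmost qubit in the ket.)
1/√8|0100⟩ + 1/√8|0101⟩ - 1/√8|0110⟩ - 1/√8|0111⟩ + (1/√8)i|1100⟩ + (1/√8)i|1101⟩ - (1/√8)i|1110⟩ - (1/√8)i|1111⟩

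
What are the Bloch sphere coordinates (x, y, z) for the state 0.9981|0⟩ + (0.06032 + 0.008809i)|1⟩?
(0.1204, 0.01758, 0.9925)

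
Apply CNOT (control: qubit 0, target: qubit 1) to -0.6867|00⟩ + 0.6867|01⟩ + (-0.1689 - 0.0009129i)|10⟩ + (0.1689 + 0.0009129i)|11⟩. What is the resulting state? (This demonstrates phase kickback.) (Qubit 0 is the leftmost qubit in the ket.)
-0.6867|00⟩ + 0.6867|01⟩ + (0.1689 + 0.0009129i)|10⟩ + (-0.1689 - 0.0009129i)|11⟩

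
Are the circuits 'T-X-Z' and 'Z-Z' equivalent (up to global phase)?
No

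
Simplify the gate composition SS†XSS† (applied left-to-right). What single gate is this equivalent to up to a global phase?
X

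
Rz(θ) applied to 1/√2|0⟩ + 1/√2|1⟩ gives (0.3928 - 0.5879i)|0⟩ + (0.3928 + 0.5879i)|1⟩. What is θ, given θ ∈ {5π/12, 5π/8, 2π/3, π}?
5π/8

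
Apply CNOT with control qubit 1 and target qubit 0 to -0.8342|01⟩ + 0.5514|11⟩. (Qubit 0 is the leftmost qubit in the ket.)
0.5514|01⟩ - 0.8342|11⟩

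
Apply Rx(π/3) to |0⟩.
0.866|0⟩ - (1/2)i|1⟩

Rx(π/3) = [[cos(θ/2), −i·sin(θ/2)], [−i·sin(θ/2), cos(θ/2)]]; θ = π/3, cos(θ/2) ≈ 0.866025, sin(θ/2) ≈ 0.5.
With a = amp(|0⟩) = 1 and b = amp(|1⟩) = 0:
new amp(|0⟩) = (0.866025)·a + (-0.5i)·b = 0.866
new amp(|1⟩) = (-0.5i)·a + (0.866025)·b = -(1/2)i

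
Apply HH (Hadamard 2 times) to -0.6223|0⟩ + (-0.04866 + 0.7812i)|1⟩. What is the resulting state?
-0.6223|0⟩ + (-0.04866 + 0.7812i)|1⟩

H² = I, so an even number of Hadamards cancels: H^2 = I and the state is unchanged.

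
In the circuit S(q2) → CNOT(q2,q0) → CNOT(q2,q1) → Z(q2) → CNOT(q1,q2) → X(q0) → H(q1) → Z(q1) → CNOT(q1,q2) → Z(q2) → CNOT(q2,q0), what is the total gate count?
11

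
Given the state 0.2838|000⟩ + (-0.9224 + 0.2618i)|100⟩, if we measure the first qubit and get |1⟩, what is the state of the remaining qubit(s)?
(-0.962 + 0.273i)|00⟩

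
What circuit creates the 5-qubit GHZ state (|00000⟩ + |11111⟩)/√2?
H(q0) → CNOT(q0,q1) → CNOT(q0,q2) → CNOT(q0,q3) → CNOT(q0,q4)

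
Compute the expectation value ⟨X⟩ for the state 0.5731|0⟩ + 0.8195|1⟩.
0.9393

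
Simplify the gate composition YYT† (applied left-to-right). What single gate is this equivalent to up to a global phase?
T†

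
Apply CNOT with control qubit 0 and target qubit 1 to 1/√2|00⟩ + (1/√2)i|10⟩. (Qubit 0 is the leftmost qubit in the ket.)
1/√2|00⟩ + (1/√2)i|11⟩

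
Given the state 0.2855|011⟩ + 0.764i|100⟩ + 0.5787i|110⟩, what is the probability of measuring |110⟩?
0.3349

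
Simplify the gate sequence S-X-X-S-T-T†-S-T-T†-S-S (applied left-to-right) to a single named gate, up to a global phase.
S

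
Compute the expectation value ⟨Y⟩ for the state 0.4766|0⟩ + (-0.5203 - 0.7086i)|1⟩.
-0.6754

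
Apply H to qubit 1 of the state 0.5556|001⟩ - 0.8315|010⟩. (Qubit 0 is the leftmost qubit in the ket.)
-0.588|000⟩ + 0.3929|001⟩ + 0.588|010⟩ + 0.3929|011⟩

H on qubit 1 mixes each pair of kets that differ only in qubit 1: amplitudes (a, b) of (|…0…⟩, |…1…⟩) become ((a + b)/√2, (a − b)/√2). Kets absent from the input have amplitude 0.
(|000⟩, |010⟩): (a, b) = (0, -0.8315) → (-0.588, 0.588)
(|001⟩, |011⟩): (a, b) = (0.5556, 0) → (0.3929, 0.3929)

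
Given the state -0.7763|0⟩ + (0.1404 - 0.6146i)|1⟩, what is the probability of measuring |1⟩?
0.3974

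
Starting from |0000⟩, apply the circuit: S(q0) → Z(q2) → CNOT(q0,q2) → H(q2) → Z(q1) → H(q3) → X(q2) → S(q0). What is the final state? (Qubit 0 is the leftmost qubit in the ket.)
1/2|0000⟩ + 1/2|0001⟩ + 1/2|0010⟩ + 1/2|0011⟩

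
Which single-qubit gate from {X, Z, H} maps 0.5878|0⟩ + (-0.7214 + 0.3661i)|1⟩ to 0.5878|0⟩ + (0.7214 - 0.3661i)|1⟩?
Z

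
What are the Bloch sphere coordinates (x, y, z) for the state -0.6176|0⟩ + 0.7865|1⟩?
(-0.9715, 0, -0.2372)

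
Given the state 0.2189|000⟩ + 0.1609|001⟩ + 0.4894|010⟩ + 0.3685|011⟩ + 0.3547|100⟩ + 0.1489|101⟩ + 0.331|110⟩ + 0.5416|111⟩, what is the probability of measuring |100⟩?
0.1258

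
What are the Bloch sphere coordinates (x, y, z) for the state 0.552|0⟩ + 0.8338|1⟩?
(0.9205, 0, -0.3905)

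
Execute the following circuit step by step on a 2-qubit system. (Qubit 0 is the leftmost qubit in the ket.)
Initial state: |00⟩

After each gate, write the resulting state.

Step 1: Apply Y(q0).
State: i|10⟩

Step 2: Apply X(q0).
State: i|00⟩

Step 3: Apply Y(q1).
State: -|01⟩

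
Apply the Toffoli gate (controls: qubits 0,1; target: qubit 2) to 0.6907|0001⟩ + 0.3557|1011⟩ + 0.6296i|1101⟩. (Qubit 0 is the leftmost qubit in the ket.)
0.6907|0001⟩ + 0.3557|1011⟩ + 0.6296i|1111⟩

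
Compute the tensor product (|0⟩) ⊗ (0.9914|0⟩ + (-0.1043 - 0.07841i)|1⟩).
0.9914|00⟩ + (-0.1043 - 0.07841i)|01⟩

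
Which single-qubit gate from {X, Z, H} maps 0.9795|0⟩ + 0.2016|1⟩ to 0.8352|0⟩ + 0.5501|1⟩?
H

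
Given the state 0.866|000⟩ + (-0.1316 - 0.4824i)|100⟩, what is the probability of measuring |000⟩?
0.75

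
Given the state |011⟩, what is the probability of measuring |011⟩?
1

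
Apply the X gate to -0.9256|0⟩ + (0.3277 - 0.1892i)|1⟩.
(0.3277 - 0.1892i)|0⟩ - 0.9256|1⟩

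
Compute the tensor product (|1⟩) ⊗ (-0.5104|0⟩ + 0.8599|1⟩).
-0.5104|10⟩ + 0.8599|11⟩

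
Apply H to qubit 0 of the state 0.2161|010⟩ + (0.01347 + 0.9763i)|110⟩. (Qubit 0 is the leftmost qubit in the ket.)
(0.1623 + 0.6903i)|010⟩ + (0.1433 - 0.6903i)|110⟩

H on qubit 0 mixes each pair of kets that differ only in qubit 0: amplitudes (a, b) of (|…0…⟩, |…1…⟩) become ((a + b)/√2, (a − b)/√2). Kets absent from the input have amplitude 0.
(|010⟩, |110⟩): (a, b) = (0.2161, (0.01347 + 0.9763i)) → ((0.1623 + 0.6903i), (0.1433 - 0.6903i))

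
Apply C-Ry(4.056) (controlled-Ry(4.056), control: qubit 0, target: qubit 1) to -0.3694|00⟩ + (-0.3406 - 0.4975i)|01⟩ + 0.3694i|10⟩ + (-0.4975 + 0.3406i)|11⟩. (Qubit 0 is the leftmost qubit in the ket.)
-0.3694|00⟩ + (-0.3406 - 0.4975i)|01⟩ + (0.4464 - 0.4687i)|10⟩ + (0.2196 + 0.1811i)|11⟩

C-Ry(4.056) leaves the control-|0⟩ kets |00⟩, |01⟩ unchanged and applies Ry(4.056) to qubit 1 on the control-|1⟩ pair (|10⟩, |11⟩).
Ry(4.056) = [[cos(θ/2), −sin(θ/2)], [sin(θ/2), cos(θ/2)]]; θ = 4.056, cos(θ/2) ≈ -0.441441, sin(θ/2) ≈ 0.89729.
With a = amp(|10⟩) = 0.3694i and b = amp(|11⟩) = (-0.4975 + 0.3406i):
new amp(|10⟩) = (-0.441441)·a + (-0.89729)·b = (0.4464 - 0.4687i)
new amp(|11⟩) = (0.89729)·a + (-0.441441)·b = (0.2196 + 0.1811i)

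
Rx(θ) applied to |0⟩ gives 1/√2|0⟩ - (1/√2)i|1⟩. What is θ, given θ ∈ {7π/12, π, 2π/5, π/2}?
π/2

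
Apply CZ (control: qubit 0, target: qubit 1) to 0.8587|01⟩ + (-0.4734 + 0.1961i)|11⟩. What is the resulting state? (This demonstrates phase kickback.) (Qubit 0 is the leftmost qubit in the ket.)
0.8587|01⟩ + (0.4734 - 0.1961i)|11⟩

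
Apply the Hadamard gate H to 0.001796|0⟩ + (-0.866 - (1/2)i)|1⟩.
(-0.6111 - (1/√8)i)|0⟩ + (0.6136 + (1/√8)i)|1⟩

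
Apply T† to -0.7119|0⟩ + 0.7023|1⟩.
-0.7119|0⟩ + (0.4966 - 0.4966i)|1⟩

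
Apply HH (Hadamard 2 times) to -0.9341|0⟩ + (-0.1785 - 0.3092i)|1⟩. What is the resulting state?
-0.9341|0⟩ + (-0.1785 - 0.3092i)|1⟩

H² = I, so an even number of Hadamards cancels: H^2 = I and the state is unchanged.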